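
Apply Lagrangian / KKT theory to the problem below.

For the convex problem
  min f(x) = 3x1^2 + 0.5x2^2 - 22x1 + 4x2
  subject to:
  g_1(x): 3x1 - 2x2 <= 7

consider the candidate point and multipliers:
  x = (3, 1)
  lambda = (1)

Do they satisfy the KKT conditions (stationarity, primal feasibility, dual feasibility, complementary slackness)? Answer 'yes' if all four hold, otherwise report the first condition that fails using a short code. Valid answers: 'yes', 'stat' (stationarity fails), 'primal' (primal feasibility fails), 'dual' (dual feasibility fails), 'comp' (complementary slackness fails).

Gradient of f: grad f(x) = Q x + c = (-4, 5)
Constraint values g_i(x) = a_i^T x - b_i:
  g_1((3, 1)) = 0
Stationarity residual: grad f(x) + sum_i lambda_i a_i = (-1, 3)
  -> stationarity FAILS
Primal feasibility (all g_i <= 0): OK
Dual feasibility (all lambda_i >= 0): OK
Complementary slackness (lambda_i * g_i(x) = 0 for all i): OK

Verdict: the first failing condition is stationarity -> stat.

stat


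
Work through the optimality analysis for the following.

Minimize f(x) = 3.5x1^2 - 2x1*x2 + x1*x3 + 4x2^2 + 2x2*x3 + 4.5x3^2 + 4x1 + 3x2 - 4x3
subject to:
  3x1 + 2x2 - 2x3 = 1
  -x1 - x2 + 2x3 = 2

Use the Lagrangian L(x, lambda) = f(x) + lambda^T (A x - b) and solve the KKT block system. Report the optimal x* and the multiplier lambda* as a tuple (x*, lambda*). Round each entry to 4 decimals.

Form the Lagrangian:
  L(x, lambda) = (1/2) x^T Q x + c^T x + lambda^T (A x - b)
Stationarity (grad_x L = 0): Q x + c + A^T lambda = 0.
Primal feasibility: A x = b.

This gives the KKT block system:
  [ Q   A^T ] [ x     ]   [-c ]
  [ A    0  ] [ lambda ] = [ b ]

Solving the linear system:
  x*      = (1.4498, 0.1005, 1.7751)
  lambda* = (-11.2679, -18.0813)
  f(x*)   = 23.2153

x* = (1.4498, 0.1005, 1.7751), lambda* = (-11.2679, -18.0813)


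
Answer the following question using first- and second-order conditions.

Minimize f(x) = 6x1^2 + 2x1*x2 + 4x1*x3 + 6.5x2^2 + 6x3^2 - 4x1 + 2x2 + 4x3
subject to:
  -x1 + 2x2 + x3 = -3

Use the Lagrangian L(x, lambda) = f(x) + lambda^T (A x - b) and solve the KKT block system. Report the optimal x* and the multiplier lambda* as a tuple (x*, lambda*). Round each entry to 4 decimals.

Form the Lagrangian:
  L(x, lambda) = (1/2) x^T Q x + c^T x + lambda^T (A x - b)
Stationarity (grad_x L = 0): Q x + c + A^T lambda = 0.
Primal feasibility: A x = b.

This gives the KKT block system:
  [ Q   A^T ] [ x     ]   [-c ]
  [ A    0  ] [ lambda ] = [ b ]

Solving the linear system:
  x*      = (0.9011, -0.6388, -0.8213)
  lambda* = (2.251)
  f(x*)   = -0.7072

x* = (0.9011, -0.6388, -0.8213), lambda* = (2.251)


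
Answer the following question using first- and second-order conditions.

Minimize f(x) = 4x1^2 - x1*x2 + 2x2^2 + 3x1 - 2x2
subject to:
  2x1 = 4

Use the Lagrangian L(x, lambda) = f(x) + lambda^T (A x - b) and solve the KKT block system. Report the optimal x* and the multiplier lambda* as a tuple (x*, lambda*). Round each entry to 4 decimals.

Form the Lagrangian:
  L(x, lambda) = (1/2) x^T Q x + c^T x + lambda^T (A x - b)
Stationarity (grad_x L = 0): Q x + c + A^T lambda = 0.
Primal feasibility: A x = b.

This gives the KKT block system:
  [ Q   A^T ] [ x     ]   [-c ]
  [ A    0  ] [ lambda ] = [ b ]

Solving the linear system:
  x*      = (2, 1)
  lambda* = (-9)
  f(x*)   = 20

x* = (2, 1), lambda* = (-9)


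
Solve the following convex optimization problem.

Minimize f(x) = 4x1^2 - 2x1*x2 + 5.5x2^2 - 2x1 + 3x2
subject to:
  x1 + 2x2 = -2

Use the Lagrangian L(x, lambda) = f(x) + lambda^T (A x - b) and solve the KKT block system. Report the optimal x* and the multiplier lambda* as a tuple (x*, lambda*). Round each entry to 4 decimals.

Form the Lagrangian:
  L(x, lambda) = (1/2) x^T Q x + c^T x + lambda^T (A x - b)
Stationarity (grad_x L = 0): Q x + c + A^T lambda = 0.
Primal feasibility: A x = b.

This gives the KKT block system:
  [ Q   A^T ] [ x     ]   [-c ]
  [ A    0  ] [ lambda ] = [ b ]

Solving the linear system:
  x*      = (-0.3137, -0.8431)
  lambda* = (2.8235)
  f(x*)   = 1.8725

x* = (-0.3137, -0.8431), lambda* = (2.8235)


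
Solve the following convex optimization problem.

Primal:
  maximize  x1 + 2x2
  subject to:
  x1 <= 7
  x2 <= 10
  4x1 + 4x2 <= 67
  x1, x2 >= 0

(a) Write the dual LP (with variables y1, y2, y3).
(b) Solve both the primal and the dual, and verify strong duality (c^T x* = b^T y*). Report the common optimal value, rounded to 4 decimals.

The standard primal-dual pair for 'max c^T x s.t. A x <= b, x >= 0' is:
  Dual:  min b^T y  s.t.  A^T y >= c,  y >= 0.

So the dual LP is:
  minimize  7y1 + 10y2 + 67y3
  subject to:
    y1 + 4y3 >= 1
    y2 + 4y3 >= 2
    y1, y2, y3 >= 0

Solving the primal: x* = (6.75, 10).
  primal value c^T x* = 26.75.
Solving the dual: y* = (0, 1, 0.25).
  dual value b^T y* = 26.75.
Strong duality: c^T x* = b^T y*. Confirmed.

26.75


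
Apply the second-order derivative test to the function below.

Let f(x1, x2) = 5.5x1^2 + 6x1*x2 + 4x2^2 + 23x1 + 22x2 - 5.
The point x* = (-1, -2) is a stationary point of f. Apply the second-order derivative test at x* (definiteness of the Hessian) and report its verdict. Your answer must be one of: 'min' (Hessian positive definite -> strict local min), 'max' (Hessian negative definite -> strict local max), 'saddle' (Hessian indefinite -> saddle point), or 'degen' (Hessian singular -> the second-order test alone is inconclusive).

Compute the Hessian H = grad^2 f:
  H = [[11, 6], [6, 8]]
Verify stationarity: grad f(x*) = H x* + g = (0, 0).
Eigenvalues of H: 3.3153, 15.6847.
Both eigenvalues > 0, so H is positive definite -> x* is a strict local min.

min


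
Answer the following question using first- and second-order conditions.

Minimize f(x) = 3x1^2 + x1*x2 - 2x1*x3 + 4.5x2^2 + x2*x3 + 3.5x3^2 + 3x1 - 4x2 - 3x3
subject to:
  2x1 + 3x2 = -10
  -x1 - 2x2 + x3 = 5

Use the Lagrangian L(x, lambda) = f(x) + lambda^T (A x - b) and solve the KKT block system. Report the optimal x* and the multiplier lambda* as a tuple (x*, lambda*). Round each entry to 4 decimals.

Form the Lagrangian:
  L(x, lambda) = (1/2) x^T Q x + c^T x + lambda^T (A x - b)
Stationarity (grad_x L = 0): Q x + c + A^T lambda = 0.
Primal feasibility: A x = b.

This gives the KKT block system:
  [ Q   A^T ] [ x     ]   [-c ]
  [ A    0  ] [ lambda ] = [ b ]

Solving the linear system:
  x*      = (-2.9208, -1.3861, -0.6931)
  lambda* = (8.9604, 3.396)
  f(x*)   = 35.7426

x* = (-2.9208, -1.3861, -0.6931), lambda* = (8.9604, 3.396)


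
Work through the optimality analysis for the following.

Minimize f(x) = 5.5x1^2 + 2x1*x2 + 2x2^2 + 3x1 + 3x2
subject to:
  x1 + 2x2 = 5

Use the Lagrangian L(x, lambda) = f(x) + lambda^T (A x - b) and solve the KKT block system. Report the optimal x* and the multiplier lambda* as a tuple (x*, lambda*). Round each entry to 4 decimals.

Form the Lagrangian:
  L(x, lambda) = (1/2) x^T Q x + c^T x + lambda^T (A x - b)
Stationarity (grad_x L = 0): Q x + c + A^T lambda = 0.
Primal feasibility: A x = b.

This gives the KKT block system:
  [ Q   A^T ] [ x     ]   [-c ]
  [ A    0  ] [ lambda ] = [ b ]

Solving the linear system:
  x*      = (-0.15, 2.575)
  lambda* = (-6.5)
  f(x*)   = 19.8875

x* = (-0.15, 2.575), lambda* = (-6.5)


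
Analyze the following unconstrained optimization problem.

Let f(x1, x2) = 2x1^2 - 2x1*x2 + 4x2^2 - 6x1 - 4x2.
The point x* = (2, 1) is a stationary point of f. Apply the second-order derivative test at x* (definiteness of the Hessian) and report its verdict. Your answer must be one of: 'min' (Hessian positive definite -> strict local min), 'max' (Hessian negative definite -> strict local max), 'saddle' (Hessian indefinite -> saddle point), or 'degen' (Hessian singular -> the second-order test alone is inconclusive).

Compute the Hessian H = grad^2 f:
  H = [[4, -2], [-2, 8]]
Verify stationarity: grad f(x*) = H x* + g = (0, 0).
Eigenvalues of H: 3.1716, 8.8284.
Both eigenvalues > 0, so H is positive definite -> x* is a strict local min.

min


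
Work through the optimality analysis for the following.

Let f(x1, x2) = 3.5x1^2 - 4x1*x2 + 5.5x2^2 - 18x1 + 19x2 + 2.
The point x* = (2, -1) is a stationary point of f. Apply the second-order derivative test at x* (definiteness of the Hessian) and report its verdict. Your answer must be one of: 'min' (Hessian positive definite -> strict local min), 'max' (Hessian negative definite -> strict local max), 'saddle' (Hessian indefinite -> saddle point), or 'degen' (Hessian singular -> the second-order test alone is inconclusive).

Compute the Hessian H = grad^2 f:
  H = [[7, -4], [-4, 11]]
Verify stationarity: grad f(x*) = H x* + g = (0, 0).
Eigenvalues of H: 4.5279, 13.4721.
Both eigenvalues > 0, so H is positive definite -> x* is a strict local min.

min


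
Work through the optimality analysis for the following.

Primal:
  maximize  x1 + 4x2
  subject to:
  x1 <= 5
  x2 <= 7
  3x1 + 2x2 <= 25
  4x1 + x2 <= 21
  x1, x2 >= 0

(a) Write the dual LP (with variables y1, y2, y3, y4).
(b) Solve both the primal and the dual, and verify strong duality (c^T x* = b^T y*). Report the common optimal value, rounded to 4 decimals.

The standard primal-dual pair for 'max c^T x s.t. A x <= b, x >= 0' is:
  Dual:  min b^T y  s.t.  A^T y >= c,  y >= 0.

So the dual LP is:
  minimize  5y1 + 7y2 + 25y3 + 21y4
  subject to:
    y1 + 3y3 + 4y4 >= 1
    y2 + 2y3 + y4 >= 4
    y1, y2, y3, y4 >= 0

Solving the primal: x* = (3.5, 7).
  primal value c^T x* = 31.5.
Solving the dual: y* = (0, 3.75, 0, 0.25).
  dual value b^T y* = 31.5.
Strong duality: c^T x* = b^T y*. Confirmed.

31.5


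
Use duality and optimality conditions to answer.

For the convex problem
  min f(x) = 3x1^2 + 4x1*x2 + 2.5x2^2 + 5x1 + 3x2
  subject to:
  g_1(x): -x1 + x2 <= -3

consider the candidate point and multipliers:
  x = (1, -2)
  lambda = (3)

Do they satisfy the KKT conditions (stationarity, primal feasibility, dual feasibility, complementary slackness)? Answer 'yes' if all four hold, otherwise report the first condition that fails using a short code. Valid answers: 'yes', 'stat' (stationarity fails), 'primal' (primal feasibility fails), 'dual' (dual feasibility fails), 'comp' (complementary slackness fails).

Gradient of f: grad f(x) = Q x + c = (3, -3)
Constraint values g_i(x) = a_i^T x - b_i:
  g_1((1, -2)) = 0
Stationarity residual: grad f(x) + sum_i lambda_i a_i = (0, 0)
  -> stationarity OK
Primal feasibility (all g_i <= 0): OK
Dual feasibility (all lambda_i >= 0): OK
Complementary slackness (lambda_i * g_i(x) = 0 for all i): OK

Verdict: yes, KKT holds.

yes


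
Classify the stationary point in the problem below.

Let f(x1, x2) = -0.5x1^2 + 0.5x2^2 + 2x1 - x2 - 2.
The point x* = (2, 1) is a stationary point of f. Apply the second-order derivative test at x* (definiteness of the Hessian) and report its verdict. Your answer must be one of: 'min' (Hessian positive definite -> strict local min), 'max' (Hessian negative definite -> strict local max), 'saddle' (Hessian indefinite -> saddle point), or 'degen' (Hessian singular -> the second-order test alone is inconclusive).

Compute the Hessian H = grad^2 f:
  H = [[-1, 0], [0, 1]]
Verify stationarity: grad f(x*) = H x* + g = (0, 0).
Eigenvalues of H: -1, 1.
Eigenvalues have mixed signs, so H is indefinite -> x* is a saddle point.

saddle


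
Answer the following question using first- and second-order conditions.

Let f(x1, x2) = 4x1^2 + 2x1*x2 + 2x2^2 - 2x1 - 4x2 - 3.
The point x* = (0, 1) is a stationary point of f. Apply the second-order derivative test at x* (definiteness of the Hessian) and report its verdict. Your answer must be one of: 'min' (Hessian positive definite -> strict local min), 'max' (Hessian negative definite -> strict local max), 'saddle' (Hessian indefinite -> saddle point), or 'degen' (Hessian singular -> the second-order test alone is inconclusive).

Compute the Hessian H = grad^2 f:
  H = [[8, 2], [2, 4]]
Verify stationarity: grad f(x*) = H x* + g = (0, 0).
Eigenvalues of H: 3.1716, 8.8284.
Both eigenvalues > 0, so H is positive definite -> x* is a strict local min.

min


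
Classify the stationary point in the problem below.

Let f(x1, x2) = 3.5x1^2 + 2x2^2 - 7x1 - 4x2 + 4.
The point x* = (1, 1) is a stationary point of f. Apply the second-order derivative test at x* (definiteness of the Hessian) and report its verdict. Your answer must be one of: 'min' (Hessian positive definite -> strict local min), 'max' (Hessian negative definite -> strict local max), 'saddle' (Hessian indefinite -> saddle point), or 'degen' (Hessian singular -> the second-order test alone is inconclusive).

Compute the Hessian H = grad^2 f:
  H = [[7, 0], [0, 4]]
Verify stationarity: grad f(x*) = H x* + g = (0, 0).
Eigenvalues of H: 4, 7.
Both eigenvalues > 0, so H is positive definite -> x* is a strict local min.

min


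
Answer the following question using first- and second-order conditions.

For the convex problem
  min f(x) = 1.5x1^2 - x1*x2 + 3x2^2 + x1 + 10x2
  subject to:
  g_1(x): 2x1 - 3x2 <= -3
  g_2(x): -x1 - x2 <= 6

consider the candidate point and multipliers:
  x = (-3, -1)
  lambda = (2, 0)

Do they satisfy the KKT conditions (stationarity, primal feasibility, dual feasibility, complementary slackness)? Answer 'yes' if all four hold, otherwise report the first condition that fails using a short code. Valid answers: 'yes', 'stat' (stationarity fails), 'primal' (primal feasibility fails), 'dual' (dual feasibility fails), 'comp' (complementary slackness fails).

Gradient of f: grad f(x) = Q x + c = (-7, 7)
Constraint values g_i(x) = a_i^T x - b_i:
  g_1((-3, -1)) = 0
  g_2((-3, -1)) = -2
Stationarity residual: grad f(x) + sum_i lambda_i a_i = (-3, 1)
  -> stationarity FAILS
Primal feasibility (all g_i <= 0): OK
Dual feasibility (all lambda_i >= 0): OK
Complementary slackness (lambda_i * g_i(x) = 0 for all i): OK

Verdict: the first failing condition is stationarity -> stat.

stat


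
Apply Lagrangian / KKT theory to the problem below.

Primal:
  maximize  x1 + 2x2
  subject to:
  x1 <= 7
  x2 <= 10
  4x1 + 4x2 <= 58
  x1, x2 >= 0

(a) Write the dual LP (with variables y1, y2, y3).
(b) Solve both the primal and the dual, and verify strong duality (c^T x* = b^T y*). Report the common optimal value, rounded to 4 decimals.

The standard primal-dual pair for 'max c^T x s.t. A x <= b, x >= 0' is:
  Dual:  min b^T y  s.t.  A^T y >= c,  y >= 0.

So the dual LP is:
  minimize  7y1 + 10y2 + 58y3
  subject to:
    y1 + 4y3 >= 1
    y2 + 4y3 >= 2
    y1, y2, y3 >= 0

Solving the primal: x* = (4.5, 10).
  primal value c^T x* = 24.5.
Solving the dual: y* = (0, 1, 0.25).
  dual value b^T y* = 24.5.
Strong duality: c^T x* = b^T y*. Confirmed.

24.5


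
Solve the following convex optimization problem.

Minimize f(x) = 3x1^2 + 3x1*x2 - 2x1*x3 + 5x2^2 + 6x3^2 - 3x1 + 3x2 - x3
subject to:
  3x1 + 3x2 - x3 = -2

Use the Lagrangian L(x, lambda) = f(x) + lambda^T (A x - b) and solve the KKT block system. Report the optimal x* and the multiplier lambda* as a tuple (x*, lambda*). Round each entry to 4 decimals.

Form the Lagrangian:
  L(x, lambda) = (1/2) x^T Q x + c^T x + lambda^T (A x - b)
Stationarity (grad_x L = 0): Q x + c + A^T lambda = 0.
Primal feasibility: A x = b.

This gives the KKT block system:
  [ Q   A^T ] [ x     ]   [-c ]
  [ A    0  ] [ lambda ] = [ b ]

Solving the linear system:
  x*      = (0.2413, -0.8249, 0.2493)
  lambda* = (1.5084)
  f(x*)   = -0.2156

x* = (0.2413, -0.8249, 0.2493), lambda* = (1.5084)


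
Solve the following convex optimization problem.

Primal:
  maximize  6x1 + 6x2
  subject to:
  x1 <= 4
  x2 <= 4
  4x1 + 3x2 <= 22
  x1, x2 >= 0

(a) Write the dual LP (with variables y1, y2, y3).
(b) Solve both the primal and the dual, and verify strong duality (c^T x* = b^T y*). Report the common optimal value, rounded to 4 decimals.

The standard primal-dual pair for 'max c^T x s.t. A x <= b, x >= 0' is:
  Dual:  min b^T y  s.t.  A^T y >= c,  y >= 0.

So the dual LP is:
  minimize  4y1 + 4y2 + 22y3
  subject to:
    y1 + 4y3 >= 6
    y2 + 3y3 >= 6
    y1, y2, y3 >= 0

Solving the primal: x* = (2.5, 4).
  primal value c^T x* = 39.
Solving the dual: y* = (0, 1.5, 1.5).
  dual value b^T y* = 39.
Strong duality: c^T x* = b^T y*. Confirmed.

39


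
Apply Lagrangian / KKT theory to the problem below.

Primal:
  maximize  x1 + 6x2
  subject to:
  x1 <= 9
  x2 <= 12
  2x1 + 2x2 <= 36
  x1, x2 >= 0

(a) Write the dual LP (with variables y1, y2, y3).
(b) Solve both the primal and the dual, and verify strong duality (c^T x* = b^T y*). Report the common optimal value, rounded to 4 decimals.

The standard primal-dual pair for 'max c^T x s.t. A x <= b, x >= 0' is:
  Dual:  min b^T y  s.t.  A^T y >= c,  y >= 0.

So the dual LP is:
  minimize  9y1 + 12y2 + 36y3
  subject to:
    y1 + 2y3 >= 1
    y2 + 2y3 >= 6
    y1, y2, y3 >= 0

Solving the primal: x* = (6, 12).
  primal value c^T x* = 78.
Solving the dual: y* = (0, 5, 0.5).
  dual value b^T y* = 78.
Strong duality: c^T x* = b^T y*. Confirmed.

78


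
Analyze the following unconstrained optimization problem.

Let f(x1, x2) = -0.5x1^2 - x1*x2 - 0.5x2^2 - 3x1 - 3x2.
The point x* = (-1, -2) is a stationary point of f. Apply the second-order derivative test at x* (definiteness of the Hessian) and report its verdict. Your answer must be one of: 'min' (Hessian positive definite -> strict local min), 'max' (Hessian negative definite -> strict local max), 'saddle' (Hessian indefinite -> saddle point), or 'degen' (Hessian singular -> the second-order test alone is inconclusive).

Compute the Hessian H = grad^2 f:
  H = [[-1, -1], [-1, -1]]
Verify stationarity: grad f(x*) = H x* + g = (0, 0).
Eigenvalues of H: -2, 0.
H has a zero eigenvalue (singular; negative semidefinite but not definite), so H is neither positive definite, negative definite, nor indefinite. The second-order test alone is inconclusive -> degen.
(Indeed, f is constant along the null direction of H through x*, so x* is not a strict local extremum.)

degen


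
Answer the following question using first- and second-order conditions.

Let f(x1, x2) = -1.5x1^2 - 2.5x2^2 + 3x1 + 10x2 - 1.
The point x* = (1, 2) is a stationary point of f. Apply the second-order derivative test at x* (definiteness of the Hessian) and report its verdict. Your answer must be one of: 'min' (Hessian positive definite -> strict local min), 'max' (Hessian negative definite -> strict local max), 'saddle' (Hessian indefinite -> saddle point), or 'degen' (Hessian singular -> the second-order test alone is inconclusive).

Compute the Hessian H = grad^2 f:
  H = [[-3, 0], [0, -5]]
Verify stationarity: grad f(x*) = H x* + g = (0, 0).
Eigenvalues of H: -5, -3.
Both eigenvalues < 0, so H is negative definite -> x* is a strict local max.

max


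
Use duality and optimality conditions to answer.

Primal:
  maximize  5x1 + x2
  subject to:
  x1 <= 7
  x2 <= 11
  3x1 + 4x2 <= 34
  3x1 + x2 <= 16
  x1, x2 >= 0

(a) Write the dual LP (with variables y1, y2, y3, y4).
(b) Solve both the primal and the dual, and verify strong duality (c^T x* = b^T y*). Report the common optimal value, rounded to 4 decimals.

The standard primal-dual pair for 'max c^T x s.t. A x <= b, x >= 0' is:
  Dual:  min b^T y  s.t.  A^T y >= c,  y >= 0.

So the dual LP is:
  minimize  7y1 + 11y2 + 34y3 + 16y4
  subject to:
    y1 + 3y3 + 3y4 >= 5
    y2 + 4y3 + y4 >= 1
    y1, y2, y3, y4 >= 0

Solving the primal: x* = (5.3333, 0).
  primal value c^T x* = 26.6667.
Solving the dual: y* = (0, 0, 0, 1.6667).
  dual value b^T y* = 26.6667.
Strong duality: c^T x* = b^T y*. Confirmed.

26.6667


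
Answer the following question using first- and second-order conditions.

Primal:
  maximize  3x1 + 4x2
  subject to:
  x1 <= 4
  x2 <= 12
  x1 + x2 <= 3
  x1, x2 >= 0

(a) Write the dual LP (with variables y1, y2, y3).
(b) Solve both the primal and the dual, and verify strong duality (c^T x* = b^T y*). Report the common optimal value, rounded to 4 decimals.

The standard primal-dual pair for 'max c^T x s.t. A x <= b, x >= 0' is:
  Dual:  min b^T y  s.t.  A^T y >= c,  y >= 0.

So the dual LP is:
  minimize  4y1 + 12y2 + 3y3
  subject to:
    y1 + y3 >= 3
    y2 + y3 >= 4
    y1, y2, y3 >= 0

Solving the primal: x* = (0, 3).
  primal value c^T x* = 12.
Solving the dual: y* = (0, 0, 4).
  dual value b^T y* = 12.
Strong duality: c^T x* = b^T y*. Confirmed.

12


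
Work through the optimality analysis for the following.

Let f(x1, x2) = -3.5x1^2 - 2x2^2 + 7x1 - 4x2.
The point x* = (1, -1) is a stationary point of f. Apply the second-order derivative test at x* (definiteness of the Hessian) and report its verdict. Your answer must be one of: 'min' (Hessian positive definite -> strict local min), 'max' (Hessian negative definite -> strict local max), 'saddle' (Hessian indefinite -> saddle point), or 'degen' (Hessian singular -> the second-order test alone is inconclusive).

Compute the Hessian H = grad^2 f:
  H = [[-7, 0], [0, -4]]
Verify stationarity: grad f(x*) = H x* + g = (0, 0).
Eigenvalues of H: -7, -4.
Both eigenvalues < 0, so H is negative definite -> x* is a strict local max.

max


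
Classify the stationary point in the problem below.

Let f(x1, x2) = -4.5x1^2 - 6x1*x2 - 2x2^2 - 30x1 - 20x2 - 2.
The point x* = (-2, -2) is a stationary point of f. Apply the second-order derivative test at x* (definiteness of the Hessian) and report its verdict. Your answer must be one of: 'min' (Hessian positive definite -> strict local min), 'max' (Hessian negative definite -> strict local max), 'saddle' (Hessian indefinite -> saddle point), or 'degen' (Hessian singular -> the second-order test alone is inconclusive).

Compute the Hessian H = grad^2 f:
  H = [[-9, -6], [-6, -4]]
Verify stationarity: grad f(x*) = H x* + g = (0, 0).
Eigenvalues of H: -13, 0.
H has a zero eigenvalue (singular; negative semidefinite but not definite), so H is neither positive definite, negative definite, nor indefinite. The second-order test alone is inconclusive -> degen.
(Indeed, f is constant along the null direction of H through x*, so x* is not a strict local extremum.)

degen


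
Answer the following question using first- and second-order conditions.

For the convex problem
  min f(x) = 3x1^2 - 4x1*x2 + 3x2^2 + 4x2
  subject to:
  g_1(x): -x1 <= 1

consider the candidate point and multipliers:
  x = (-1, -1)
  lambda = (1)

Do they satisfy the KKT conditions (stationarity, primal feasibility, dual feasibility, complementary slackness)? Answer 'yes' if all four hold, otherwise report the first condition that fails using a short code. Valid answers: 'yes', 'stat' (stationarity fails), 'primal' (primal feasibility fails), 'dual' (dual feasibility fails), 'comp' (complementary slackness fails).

Gradient of f: grad f(x) = Q x + c = (-2, 2)
Constraint values g_i(x) = a_i^T x - b_i:
  g_1((-1, -1)) = 0
Stationarity residual: grad f(x) + sum_i lambda_i a_i = (-3, 2)
  -> stationarity FAILS
Primal feasibility (all g_i <= 0): OK
Dual feasibility (all lambda_i >= 0): OK
Complementary slackness (lambda_i * g_i(x) = 0 for all i): OK

Verdict: the first failing condition is stationarity -> stat.

stat


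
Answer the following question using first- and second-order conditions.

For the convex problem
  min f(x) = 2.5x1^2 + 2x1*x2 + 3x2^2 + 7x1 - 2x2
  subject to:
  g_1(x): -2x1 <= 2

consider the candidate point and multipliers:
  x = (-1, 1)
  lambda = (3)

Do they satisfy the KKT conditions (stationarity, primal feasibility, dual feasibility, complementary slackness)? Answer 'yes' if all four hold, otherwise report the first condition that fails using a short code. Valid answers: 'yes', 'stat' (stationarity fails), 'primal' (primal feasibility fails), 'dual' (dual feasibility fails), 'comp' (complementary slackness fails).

Gradient of f: grad f(x) = Q x + c = (4, 2)
Constraint values g_i(x) = a_i^T x - b_i:
  g_1((-1, 1)) = 0
Stationarity residual: grad f(x) + sum_i lambda_i a_i = (-2, 2)
  -> stationarity FAILS
Primal feasibility (all g_i <= 0): OK
Dual feasibility (all lambda_i >= 0): OK
Complementary slackness (lambda_i * g_i(x) = 0 for all i): OK

Verdict: the first failing condition is stationarity -> stat.

stat


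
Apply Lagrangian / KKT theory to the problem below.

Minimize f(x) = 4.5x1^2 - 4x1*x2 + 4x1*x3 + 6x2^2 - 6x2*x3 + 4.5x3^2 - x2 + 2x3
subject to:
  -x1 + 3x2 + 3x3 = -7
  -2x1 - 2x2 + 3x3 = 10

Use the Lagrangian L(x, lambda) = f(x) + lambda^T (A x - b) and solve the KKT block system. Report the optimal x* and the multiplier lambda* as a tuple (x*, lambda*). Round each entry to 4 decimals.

Form the Lagrangian:
  L(x, lambda) = (1/2) x^T Q x + c^T x + lambda^T (A x - b)
Stationarity (grad_x L = 0): Q x + c + A^T lambda = 0.
Primal feasibility: A x = b.

This gives the KKT block system:
  [ Q   A^T ] [ x     ]   [-c ]
  [ A    0  ] [ lambda ] = [ b ]

Solving the linear system:
  x*      = (-2.3231, -2.9354, -0.1723)
  lambda* = (4.0104, -6.9333)
  f(x*)   = 49.9983

x* = (-2.3231, -2.9354, -0.1723), lambda* = (4.0104, -6.9333)


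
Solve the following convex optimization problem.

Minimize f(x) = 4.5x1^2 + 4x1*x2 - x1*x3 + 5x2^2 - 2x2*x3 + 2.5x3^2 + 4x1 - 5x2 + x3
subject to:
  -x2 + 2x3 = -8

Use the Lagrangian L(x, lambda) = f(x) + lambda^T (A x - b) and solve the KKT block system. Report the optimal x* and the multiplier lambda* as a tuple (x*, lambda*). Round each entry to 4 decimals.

Form the Lagrangian:
  L(x, lambda) = (1/2) x^T Q x + c^T x + lambda^T (A x - b)
Stationarity (grad_x L = 0): Q x + c + A^T lambda = 0.
Primal feasibility: A x = b.

This gives the KKT block system:
  [ Q   A^T ] [ x     ]   [-c ]
  [ A    0  ] [ lambda ] = [ b ]

Solving the linear system:
  x*      = (-1.3627, 1.2183, -3.3908)
  lambda* = (8.5141)
  f(x*)   = 26.5898

x* = (-1.3627, 1.2183, -3.3908), lambda* = (8.5141)


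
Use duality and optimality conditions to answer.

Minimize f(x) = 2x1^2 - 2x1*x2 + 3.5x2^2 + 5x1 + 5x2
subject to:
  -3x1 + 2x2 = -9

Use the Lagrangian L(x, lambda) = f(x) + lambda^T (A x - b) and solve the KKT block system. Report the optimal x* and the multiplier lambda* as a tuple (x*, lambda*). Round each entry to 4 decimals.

Form the Lagrangian:
  L(x, lambda) = (1/2) x^T Q x + c^T x + lambda^T (A x - b)
Stationarity (grad_x L = 0): Q x + c + A^T lambda = 0.
Primal feasibility: A x = b.

This gives the KKT block system:
  [ Q   A^T ] [ x     ]   [-c ]
  [ A    0  ] [ lambda ] = [ b ]

Solving the linear system:
  x*      = (1.8727, -1.6909)
  lambda* = (5.2909)
  f(x*)   = 24.2636

x* = (1.8727, -1.6909), lambda* = (5.2909)


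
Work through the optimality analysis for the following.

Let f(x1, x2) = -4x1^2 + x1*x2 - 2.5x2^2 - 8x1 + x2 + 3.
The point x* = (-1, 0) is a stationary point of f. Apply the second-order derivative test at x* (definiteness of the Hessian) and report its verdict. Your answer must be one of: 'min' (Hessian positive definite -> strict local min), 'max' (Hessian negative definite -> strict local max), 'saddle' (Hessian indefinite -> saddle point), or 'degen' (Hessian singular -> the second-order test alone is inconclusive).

Compute the Hessian H = grad^2 f:
  H = [[-8, 1], [1, -5]]
Verify stationarity: grad f(x*) = H x* + g = (0, 0).
Eigenvalues of H: -8.3028, -4.6972.
Both eigenvalues < 0, so H is negative definite -> x* is a strict local max.

max


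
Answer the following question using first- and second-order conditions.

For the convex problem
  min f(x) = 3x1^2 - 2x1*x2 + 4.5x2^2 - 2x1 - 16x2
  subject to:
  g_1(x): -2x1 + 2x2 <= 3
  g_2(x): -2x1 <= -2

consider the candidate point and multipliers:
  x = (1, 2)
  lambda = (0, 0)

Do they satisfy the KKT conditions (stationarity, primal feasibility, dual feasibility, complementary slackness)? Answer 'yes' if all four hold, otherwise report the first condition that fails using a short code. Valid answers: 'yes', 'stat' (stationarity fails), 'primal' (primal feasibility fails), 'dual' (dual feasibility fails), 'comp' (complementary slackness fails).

Gradient of f: grad f(x) = Q x + c = (0, 0)
Constraint values g_i(x) = a_i^T x - b_i:
  g_1((1, 2)) = -1
  g_2((1, 2)) = 0
Stationarity residual: grad f(x) + sum_i lambda_i a_i = (0, 0)
  -> stationarity OK
Primal feasibility (all g_i <= 0): OK
Dual feasibility (all lambda_i >= 0): OK
Complementary slackness (lambda_i * g_i(x) = 0 for all i): OK

Verdict: yes, KKT holds.

yes


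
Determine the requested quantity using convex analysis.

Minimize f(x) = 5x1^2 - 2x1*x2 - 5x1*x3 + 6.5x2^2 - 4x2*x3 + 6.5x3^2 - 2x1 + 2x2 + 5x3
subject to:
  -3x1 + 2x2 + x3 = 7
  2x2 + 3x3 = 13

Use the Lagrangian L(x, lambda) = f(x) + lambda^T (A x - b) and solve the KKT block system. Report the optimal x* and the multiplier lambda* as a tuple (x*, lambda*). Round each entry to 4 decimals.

Form the Lagrangian:
  L(x, lambda) = (1/2) x^T Q x + c^T x + lambda^T (A x - b)
Stationarity (grad_x L = 0): Q x + c + A^T lambda = 0.
Primal feasibility: A x = b.

This gives the KKT block system:
  [ Q   A^T ] [ x     ]   [-c ]
  [ A    0  ] [ lambda ] = [ b ]

Solving the linear system:
  x*      = (0.2825, 2.6356, 2.5763)
  lambda* = (-5.7759, -6.9203)
  f(x*)   = 73.9916

x* = (0.2825, 2.6356, 2.5763), lambda* = (-5.7759, -6.9203)


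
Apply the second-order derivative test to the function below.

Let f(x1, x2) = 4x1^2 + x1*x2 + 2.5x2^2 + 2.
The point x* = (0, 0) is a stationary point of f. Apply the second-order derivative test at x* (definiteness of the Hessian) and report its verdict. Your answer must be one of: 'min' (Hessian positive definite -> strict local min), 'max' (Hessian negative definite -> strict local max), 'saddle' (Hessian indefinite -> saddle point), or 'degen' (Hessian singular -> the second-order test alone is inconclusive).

Compute the Hessian H = grad^2 f:
  H = [[8, 1], [1, 5]]
Verify stationarity: grad f(x*) = H x* + g = (0, 0).
Eigenvalues of H: 4.6972, 8.3028.
Both eigenvalues > 0, so H is positive definite -> x* is a strict local min.

min


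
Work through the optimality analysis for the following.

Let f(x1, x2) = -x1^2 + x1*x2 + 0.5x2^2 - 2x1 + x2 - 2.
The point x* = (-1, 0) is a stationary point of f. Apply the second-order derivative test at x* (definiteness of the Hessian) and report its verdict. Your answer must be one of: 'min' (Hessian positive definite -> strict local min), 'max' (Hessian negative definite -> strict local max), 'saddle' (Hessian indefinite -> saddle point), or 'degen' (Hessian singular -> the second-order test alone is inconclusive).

Compute the Hessian H = grad^2 f:
  H = [[-2, 1], [1, 1]]
Verify stationarity: grad f(x*) = H x* + g = (0, 0).
Eigenvalues of H: -2.3028, 1.3028.
Eigenvalues have mixed signs, so H is indefinite -> x* is a saddle point.

saddle


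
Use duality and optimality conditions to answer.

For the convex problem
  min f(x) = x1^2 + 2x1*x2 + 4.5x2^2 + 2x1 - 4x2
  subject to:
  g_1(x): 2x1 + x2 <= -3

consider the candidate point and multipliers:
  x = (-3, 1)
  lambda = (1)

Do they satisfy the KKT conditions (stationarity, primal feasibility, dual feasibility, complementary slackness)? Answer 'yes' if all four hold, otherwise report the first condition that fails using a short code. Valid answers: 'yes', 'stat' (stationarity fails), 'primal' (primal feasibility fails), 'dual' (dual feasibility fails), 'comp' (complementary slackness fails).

Gradient of f: grad f(x) = Q x + c = (-2, -1)
Constraint values g_i(x) = a_i^T x - b_i:
  g_1((-3, 1)) = -2
Stationarity residual: grad f(x) + sum_i lambda_i a_i = (0, 0)
  -> stationarity OK
Primal feasibility (all g_i <= 0): OK
Dual feasibility (all lambda_i >= 0): OK
Complementary slackness (lambda_i * g_i(x) = 0 for all i): FAILS

Verdict: the first failing condition is complementary_slackness -> comp.

comp


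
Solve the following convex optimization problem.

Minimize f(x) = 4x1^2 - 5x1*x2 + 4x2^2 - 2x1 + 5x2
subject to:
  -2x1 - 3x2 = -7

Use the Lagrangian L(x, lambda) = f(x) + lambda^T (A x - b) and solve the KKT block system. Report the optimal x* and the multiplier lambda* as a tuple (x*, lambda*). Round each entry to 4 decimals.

Form the Lagrangian:
  L(x, lambda) = (1/2) x^T Q x + c^T x + lambda^T (A x - b)
Stationarity (grad_x L = 0): Q x + c + A^T lambda = 0.
Primal feasibility: A x = b.

This gives the KKT block system:
  [ Q   A^T ] [ x     ]   [-c ]
  [ A    0  ] [ lambda ] = [ b ]

Solving the linear system:
  x*      = (1.6159, 1.2561)
  lambda* = (2.3232)
  f(x*)   = 9.6555

x* = (1.6159, 1.2561), lambda* = (2.3232)


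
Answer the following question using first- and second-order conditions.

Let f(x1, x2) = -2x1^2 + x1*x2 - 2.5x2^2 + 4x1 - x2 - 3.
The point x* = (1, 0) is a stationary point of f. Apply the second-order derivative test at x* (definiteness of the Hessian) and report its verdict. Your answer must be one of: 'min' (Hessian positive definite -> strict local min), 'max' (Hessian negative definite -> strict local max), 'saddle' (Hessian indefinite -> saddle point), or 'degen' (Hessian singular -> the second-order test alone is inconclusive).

Compute the Hessian H = grad^2 f:
  H = [[-4, 1], [1, -5]]
Verify stationarity: grad f(x*) = H x* + g = (0, 0).
Eigenvalues of H: -5.618, -3.382.
Both eigenvalues < 0, so H is negative definite -> x* is a strict local max.

max


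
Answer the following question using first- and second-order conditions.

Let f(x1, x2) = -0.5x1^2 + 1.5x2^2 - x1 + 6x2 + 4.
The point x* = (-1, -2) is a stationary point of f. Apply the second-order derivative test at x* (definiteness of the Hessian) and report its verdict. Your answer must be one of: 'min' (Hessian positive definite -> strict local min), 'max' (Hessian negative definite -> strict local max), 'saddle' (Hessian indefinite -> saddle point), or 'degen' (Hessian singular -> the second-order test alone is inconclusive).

Compute the Hessian H = grad^2 f:
  H = [[-1, 0], [0, 3]]
Verify stationarity: grad f(x*) = H x* + g = (0, 0).
Eigenvalues of H: -1, 3.
Eigenvalues have mixed signs, so H is indefinite -> x* is a saddle point.

saddle


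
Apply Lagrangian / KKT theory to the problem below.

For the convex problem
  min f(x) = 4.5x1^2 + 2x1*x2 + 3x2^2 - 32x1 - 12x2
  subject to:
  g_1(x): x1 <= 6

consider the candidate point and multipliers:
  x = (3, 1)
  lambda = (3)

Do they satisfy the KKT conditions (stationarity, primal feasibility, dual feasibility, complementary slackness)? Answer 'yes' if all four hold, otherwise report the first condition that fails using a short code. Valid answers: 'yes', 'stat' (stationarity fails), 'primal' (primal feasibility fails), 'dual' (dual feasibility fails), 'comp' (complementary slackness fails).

Gradient of f: grad f(x) = Q x + c = (-3, 0)
Constraint values g_i(x) = a_i^T x - b_i:
  g_1((3, 1)) = -3
Stationarity residual: grad f(x) + sum_i lambda_i a_i = (0, 0)
  -> stationarity OK
Primal feasibility (all g_i <= 0): OK
Dual feasibility (all lambda_i >= 0): OK
Complementary slackness (lambda_i * g_i(x) = 0 for all i): FAILS

Verdict: the first failing condition is complementary_slackness -> comp.

comp


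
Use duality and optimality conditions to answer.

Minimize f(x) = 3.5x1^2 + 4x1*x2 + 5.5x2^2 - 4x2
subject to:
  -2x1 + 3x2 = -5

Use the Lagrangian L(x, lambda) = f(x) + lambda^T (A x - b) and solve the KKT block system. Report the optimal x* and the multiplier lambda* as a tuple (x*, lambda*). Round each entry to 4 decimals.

Form the Lagrangian:
  L(x, lambda) = (1/2) x^T Q x + c^T x + lambda^T (A x - b)
Stationarity (grad_x L = 0): Q x + c + A^T lambda = 0.
Primal feasibility: A x = b.

This gives the KKT block system:
  [ Q   A^T ] [ x     ]   [-c ]
  [ A    0  ] [ lambda ] = [ b ]

Solving the linear system:
  x*      = (1.2516, -0.8323)
  lambda* = (2.7161)
  f(x*)   = 8.4548

x* = (1.2516, -0.8323), lambda* = (2.7161)


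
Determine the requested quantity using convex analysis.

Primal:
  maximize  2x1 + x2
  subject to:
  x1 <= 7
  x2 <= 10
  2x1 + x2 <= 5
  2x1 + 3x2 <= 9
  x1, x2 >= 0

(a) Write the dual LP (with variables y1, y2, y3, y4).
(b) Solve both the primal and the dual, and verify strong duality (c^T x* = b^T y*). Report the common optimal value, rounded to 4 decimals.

The standard primal-dual pair for 'max c^T x s.t. A x <= b, x >= 0' is:
  Dual:  min b^T y  s.t.  A^T y >= c,  y >= 0.

So the dual LP is:
  minimize  7y1 + 10y2 + 5y3 + 9y4
  subject to:
    y1 + 2y3 + 2y4 >= 2
    y2 + y3 + 3y4 >= 1
    y1, y2, y3, y4 >= 0

Solving the primal: x* = (1.5, 2).
  primal value c^T x* = 5.
Solving the dual: y* = (0, 0, 1, 0).
  dual value b^T y* = 5.
Strong duality: c^T x* = b^T y*. Confirmed.

5


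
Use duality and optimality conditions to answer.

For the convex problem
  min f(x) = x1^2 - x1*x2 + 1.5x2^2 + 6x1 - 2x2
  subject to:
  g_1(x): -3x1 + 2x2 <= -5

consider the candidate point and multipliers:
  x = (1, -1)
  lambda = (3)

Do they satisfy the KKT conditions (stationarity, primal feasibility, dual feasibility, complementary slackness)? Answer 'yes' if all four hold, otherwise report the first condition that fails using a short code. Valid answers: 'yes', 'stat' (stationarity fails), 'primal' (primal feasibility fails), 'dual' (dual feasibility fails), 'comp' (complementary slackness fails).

Gradient of f: grad f(x) = Q x + c = (9, -6)
Constraint values g_i(x) = a_i^T x - b_i:
  g_1((1, -1)) = 0
Stationarity residual: grad f(x) + sum_i lambda_i a_i = (0, 0)
  -> stationarity OK
Primal feasibility (all g_i <= 0): OK
Dual feasibility (all lambda_i >= 0): OK
Complementary slackness (lambda_i * g_i(x) = 0 for all i): OK

Verdict: yes, KKT holds.

yes


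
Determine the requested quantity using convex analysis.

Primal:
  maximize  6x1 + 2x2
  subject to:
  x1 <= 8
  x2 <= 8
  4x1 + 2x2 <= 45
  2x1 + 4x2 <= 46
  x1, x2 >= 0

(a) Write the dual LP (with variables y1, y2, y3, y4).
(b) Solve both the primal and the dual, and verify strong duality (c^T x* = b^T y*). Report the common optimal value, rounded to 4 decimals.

The standard primal-dual pair for 'max c^T x s.t. A x <= b, x >= 0' is:
  Dual:  min b^T y  s.t.  A^T y >= c,  y >= 0.

So the dual LP is:
  minimize  8y1 + 8y2 + 45y3 + 46y4
  subject to:
    y1 + 4y3 + 2y4 >= 6
    y2 + 2y3 + 4y4 >= 2
    y1, y2, y3, y4 >= 0

Solving the primal: x* = (8, 6.5).
  primal value c^T x* = 61.
Solving the dual: y* = (2, 0, 1, 0).
  dual value b^T y* = 61.
Strong duality: c^T x* = b^T y*. Confirmed.

61


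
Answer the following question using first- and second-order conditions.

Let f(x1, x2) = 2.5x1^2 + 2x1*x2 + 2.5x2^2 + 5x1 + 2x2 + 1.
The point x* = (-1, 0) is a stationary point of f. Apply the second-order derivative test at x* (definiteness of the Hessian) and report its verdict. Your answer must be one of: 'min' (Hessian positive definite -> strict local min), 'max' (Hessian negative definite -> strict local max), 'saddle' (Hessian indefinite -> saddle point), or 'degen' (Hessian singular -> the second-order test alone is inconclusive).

Compute the Hessian H = grad^2 f:
  H = [[5, 2], [2, 5]]
Verify stationarity: grad f(x*) = H x* + g = (0, 0).
Eigenvalues of H: 3, 7.
Both eigenvalues > 0, so H is positive definite -> x* is a strict local min.

min


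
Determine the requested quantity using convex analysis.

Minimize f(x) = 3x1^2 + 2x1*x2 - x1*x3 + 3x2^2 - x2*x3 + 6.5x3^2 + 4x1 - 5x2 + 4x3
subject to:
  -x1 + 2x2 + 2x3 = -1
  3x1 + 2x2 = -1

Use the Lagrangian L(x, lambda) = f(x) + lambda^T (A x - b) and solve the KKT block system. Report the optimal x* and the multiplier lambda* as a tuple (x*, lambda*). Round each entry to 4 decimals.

Form the Lagrangian:
  L(x, lambda) = (1/2) x^T Q x + c^T x + lambda^T (A x - b)
Stationarity (grad_x L = 0): Q x + c + A^T lambda = 0.
Primal feasibility: A x = b.

This gives the KKT block system:
  [ Q   A^T ] [ x     ]   [-c ]
  [ A    0  ] [ lambda ] = [ b ]

Solving the linear system:
  x*      = (-0.3556, 0.0333, -0.7111)
  lambda* = (2.4611, -0.0611)
  f(x*)   = -1.0167

x* = (-0.3556, 0.0333, -0.7111), lambda* = (2.4611, -0.0611)


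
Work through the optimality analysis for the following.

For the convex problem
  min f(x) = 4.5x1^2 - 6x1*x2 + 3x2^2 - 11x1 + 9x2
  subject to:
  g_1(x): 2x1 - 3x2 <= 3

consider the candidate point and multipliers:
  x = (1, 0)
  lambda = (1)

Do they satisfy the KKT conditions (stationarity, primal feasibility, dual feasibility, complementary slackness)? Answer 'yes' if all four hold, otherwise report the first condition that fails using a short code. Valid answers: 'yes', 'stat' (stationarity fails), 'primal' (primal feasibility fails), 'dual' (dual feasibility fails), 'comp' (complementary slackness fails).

Gradient of f: grad f(x) = Q x + c = (-2, 3)
Constraint values g_i(x) = a_i^T x - b_i:
  g_1((1, 0)) = -1
Stationarity residual: grad f(x) + sum_i lambda_i a_i = (0, 0)
  -> stationarity OK
Primal feasibility (all g_i <= 0): OK
Dual feasibility (all lambda_i >= 0): OK
Complementary slackness (lambda_i * g_i(x) = 0 for all i): FAILS

Verdict: the first failing condition is complementary_slackness -> comp.

comp
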